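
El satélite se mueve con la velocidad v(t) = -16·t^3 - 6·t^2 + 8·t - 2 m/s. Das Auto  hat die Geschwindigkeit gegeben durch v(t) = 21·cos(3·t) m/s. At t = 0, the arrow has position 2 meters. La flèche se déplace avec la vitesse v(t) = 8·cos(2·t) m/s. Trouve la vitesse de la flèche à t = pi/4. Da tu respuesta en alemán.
Wir haben die Geschwindigkeit v(t) = 8·cos(2·t). Durch Einsetzen von t = pi/4: v(pi/4) = 0.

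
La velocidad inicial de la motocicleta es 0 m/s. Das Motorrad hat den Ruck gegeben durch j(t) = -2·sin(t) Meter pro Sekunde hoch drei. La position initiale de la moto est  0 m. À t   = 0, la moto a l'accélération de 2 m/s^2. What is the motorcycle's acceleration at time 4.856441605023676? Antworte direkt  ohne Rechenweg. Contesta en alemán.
Die Beschleunigung bei t = 4.856441605023676 ist a = 0.287109862987059.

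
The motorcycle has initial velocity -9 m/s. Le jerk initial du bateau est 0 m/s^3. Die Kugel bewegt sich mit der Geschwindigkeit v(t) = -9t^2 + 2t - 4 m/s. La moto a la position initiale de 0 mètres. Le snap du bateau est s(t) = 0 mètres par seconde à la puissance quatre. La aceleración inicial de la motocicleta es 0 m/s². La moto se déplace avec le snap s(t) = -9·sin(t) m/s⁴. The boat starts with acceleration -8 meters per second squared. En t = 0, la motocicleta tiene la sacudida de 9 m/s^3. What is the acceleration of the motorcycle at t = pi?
To solve this, we need to take 2 antiderivatives of our snap equation s(t) = -9·sin(t). The antiderivative of snap, with j(0) = 9, gives jerk: j(t) = 9·cos(t). Finding the integral of j(t) and using a(0) = 0: a(t) = 9·sin(t). Using a(t) = 9·sin(t) and substituting t = pi, we find a = 0.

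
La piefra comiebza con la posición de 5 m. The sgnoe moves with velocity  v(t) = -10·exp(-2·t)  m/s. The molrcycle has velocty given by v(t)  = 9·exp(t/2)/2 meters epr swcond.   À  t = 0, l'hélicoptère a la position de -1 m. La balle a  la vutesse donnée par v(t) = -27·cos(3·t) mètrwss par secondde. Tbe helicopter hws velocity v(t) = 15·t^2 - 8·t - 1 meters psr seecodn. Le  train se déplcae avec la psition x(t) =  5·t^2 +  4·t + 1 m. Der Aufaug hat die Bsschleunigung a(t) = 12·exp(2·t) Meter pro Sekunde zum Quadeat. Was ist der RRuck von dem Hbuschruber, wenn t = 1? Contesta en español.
Para resolver esto, necesitamos tomar 2 derivadas de nuestra ecuación de la velocidad v(t) = 15·t^2 - 8·t - 1. Derivando la velocidad, obtenemos la aceleración: a(t) = 30·t - 8. Derivando la aceleración, obtenemos la sacudida: j(t) = 30. De la ecuación de la sacudida j(t) = 30, sustituimos t = 1 para obtener j = 30.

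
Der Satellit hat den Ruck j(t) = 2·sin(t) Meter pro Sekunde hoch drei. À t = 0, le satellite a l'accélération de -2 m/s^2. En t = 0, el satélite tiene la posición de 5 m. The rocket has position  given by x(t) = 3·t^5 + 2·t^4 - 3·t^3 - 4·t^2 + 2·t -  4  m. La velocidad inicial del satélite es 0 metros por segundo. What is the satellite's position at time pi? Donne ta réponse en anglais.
Starting from jerk j(t) = 2·sin(t), we take 3 integrals. The integral of jerk, with a(0) = -2, gives acceleration: a(t) = -2·cos(t). Taking ∫a(t)dt and applying v(0) = 0, we find v(t) = -2·sin(t). Finding the integral of v(t) and using x(0) = 5: x(t) = 2·cos(t) + 3. We have position x(t) = 2·cos(t) + 3. Substituting t = pi: x(pi) = 1.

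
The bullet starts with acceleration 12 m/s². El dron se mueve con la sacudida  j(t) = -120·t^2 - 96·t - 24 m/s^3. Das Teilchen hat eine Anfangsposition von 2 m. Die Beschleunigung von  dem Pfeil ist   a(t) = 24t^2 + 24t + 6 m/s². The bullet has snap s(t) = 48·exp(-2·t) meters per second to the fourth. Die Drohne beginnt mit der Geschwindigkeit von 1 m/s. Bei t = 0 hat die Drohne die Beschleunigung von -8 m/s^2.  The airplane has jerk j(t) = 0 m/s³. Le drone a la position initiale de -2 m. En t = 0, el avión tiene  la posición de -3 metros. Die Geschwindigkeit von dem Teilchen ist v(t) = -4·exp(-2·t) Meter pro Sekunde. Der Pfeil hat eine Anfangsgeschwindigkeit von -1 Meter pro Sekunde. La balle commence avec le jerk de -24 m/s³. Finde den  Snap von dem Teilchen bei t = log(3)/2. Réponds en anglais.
We must differentiate our velocity equation v(t) = -4·exp(-2·t) 3 times. Differentiating velocity, we get acceleration: a(t) = 8·exp(-2·t). Differentiating acceleration, we get jerk: j(t) = -16·exp(-2·t). The derivative of jerk gives snap: s(t) = 32·exp(-2·t). We have snap s(t) = 32·exp(-2·t). Substituting t = log(3)/2: s(log(3)/2) = 32/3.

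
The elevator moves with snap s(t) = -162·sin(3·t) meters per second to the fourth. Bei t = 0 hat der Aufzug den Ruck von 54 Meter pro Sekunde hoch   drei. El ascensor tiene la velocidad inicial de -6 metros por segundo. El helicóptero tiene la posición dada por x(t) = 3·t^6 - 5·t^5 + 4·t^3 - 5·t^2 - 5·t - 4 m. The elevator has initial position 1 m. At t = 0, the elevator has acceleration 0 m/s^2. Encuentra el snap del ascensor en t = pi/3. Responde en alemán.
Wir haben den Snap s(t) = -162·sin(3·t). Durch Einsetzen von t = pi/3: s(pi/3) = 0.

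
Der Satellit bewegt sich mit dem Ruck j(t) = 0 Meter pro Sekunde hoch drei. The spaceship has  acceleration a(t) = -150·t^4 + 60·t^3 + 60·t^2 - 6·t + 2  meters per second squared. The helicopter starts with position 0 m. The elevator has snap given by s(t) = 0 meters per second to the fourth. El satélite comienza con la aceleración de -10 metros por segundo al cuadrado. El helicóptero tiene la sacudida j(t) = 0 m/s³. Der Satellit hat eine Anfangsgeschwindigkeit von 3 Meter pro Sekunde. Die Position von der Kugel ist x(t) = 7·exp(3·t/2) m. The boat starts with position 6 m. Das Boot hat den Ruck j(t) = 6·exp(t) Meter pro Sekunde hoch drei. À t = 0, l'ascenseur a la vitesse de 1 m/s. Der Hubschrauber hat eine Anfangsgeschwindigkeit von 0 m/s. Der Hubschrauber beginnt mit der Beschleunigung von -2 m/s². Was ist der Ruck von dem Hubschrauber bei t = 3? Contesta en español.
Usando j(t) = 0 y sustituyendo t = 3, encontramos j = 0.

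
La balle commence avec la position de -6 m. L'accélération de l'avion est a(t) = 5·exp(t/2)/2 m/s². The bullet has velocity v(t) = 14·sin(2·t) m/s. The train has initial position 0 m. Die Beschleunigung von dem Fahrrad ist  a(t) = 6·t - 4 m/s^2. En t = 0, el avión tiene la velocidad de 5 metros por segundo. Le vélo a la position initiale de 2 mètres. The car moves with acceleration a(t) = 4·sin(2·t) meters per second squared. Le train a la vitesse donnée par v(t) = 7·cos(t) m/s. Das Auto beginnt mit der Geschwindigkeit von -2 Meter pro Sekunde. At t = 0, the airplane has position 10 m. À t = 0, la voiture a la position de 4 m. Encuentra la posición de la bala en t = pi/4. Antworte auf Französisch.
Nous devons intégrer notre équation de la vitesse v(t) = 14·sin(2·t) 1 fois. En intégrant la vitesse et en utilisant la condition initiale x(0) = -6, nous obtenons x(t) = 1 - 7·cos(2·t). De l'équation de la position x(t) = 1 - 7·cos(2·t), nous substituons t = pi/4 pour obtenir x = 1.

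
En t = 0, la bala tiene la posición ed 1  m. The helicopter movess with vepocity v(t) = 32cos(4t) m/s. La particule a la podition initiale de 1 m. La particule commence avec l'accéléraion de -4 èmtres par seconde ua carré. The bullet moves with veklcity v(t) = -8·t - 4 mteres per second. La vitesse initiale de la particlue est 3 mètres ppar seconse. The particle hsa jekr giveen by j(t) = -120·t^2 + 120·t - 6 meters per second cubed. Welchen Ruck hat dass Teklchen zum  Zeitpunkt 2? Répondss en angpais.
Using j(t) = -120·t^2 + 120·t - 6 and substituting t = 2, we find j = -246.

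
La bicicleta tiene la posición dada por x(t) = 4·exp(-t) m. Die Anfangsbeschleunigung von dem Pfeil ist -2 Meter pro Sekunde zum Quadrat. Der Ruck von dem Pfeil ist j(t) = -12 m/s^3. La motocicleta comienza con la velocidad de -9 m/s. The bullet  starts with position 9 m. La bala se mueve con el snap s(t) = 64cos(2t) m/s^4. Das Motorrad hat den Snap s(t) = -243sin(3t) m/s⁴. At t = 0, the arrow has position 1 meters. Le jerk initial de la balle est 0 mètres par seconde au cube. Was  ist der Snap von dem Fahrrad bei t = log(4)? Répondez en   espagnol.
Partiendo de la posición x(t) = 4·exp(-t), tomamos 4 derivadas. La derivada de la posición da la velocidad: v(t) = -4·exp(-t). Tomando d/dt de v(t), encontramos a(t) = 4·exp(-t). La derivada de la aceleración da la sacudida: j(t) = -4·exp(-t). Derivando la sacudida, obtenemos el snap: s(t) = 4·exp(-t). Tenemos el snap s(t) = 4·exp(-t). Sustituyendo t = log(4): s(log(4)) = 1.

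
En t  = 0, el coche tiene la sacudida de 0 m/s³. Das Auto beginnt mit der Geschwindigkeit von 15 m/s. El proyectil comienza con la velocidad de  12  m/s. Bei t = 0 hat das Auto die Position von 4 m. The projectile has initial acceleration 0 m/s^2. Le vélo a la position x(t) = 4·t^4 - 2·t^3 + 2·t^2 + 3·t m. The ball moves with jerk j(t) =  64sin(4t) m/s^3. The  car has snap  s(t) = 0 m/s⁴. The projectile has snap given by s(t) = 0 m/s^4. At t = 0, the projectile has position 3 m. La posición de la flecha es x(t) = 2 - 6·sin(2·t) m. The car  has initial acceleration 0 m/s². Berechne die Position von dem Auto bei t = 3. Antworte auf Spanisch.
Para resolver esto, necesitamos tomar 4 antiderivadas de nuestra ecuación del snap s(t) = 0. La antiderivada del snap es la sacudida. Usando j(0) = 0, obtenemos j(t) = 0. La antiderivada de la sacudida, con a(0) = 0, da la aceleración: a(t) = 0. La integral de la aceleración, con v(0) = 15, da la velocidad: v(t) = 15. Integrando la velocidad y usando la condición inicial x(0) = 4, obtenemos x(t) = 15·t + 4. Tenemos la posición x(t) = 15·t + 4. Sustituyendo t = 3: x(3) = 49.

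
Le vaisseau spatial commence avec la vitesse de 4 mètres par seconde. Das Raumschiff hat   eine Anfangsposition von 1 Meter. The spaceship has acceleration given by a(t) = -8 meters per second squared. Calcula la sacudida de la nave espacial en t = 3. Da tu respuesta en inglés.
Starting from acceleration a(t) = -8, we take 1 derivative. Differentiating acceleration, we get jerk: j(t) = 0. We have jerk j(t) = 0. Substituting t = 3: j(3) = 0.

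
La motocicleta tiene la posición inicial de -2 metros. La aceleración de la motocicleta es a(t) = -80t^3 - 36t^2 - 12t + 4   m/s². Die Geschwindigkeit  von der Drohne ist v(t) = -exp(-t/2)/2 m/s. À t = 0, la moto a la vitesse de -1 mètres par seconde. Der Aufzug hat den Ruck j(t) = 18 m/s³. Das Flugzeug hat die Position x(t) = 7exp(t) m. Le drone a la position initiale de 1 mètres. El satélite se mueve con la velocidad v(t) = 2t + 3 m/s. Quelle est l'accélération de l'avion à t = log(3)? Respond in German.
Ausgehend von der Position x(t) = 7·exp(t), nehmen wir 2 Ableitungen. Die Ableitung von der Position ergibt die Geschwindigkeit: v(t) = 7·exp(t). Die Ableitung von der Geschwindigkeit ergibt die Beschleunigung: a(t) = 7·exp(t). Mit a(t) = 7·exp(t) und Einsetzen von t = log(3), finden wir a = 21.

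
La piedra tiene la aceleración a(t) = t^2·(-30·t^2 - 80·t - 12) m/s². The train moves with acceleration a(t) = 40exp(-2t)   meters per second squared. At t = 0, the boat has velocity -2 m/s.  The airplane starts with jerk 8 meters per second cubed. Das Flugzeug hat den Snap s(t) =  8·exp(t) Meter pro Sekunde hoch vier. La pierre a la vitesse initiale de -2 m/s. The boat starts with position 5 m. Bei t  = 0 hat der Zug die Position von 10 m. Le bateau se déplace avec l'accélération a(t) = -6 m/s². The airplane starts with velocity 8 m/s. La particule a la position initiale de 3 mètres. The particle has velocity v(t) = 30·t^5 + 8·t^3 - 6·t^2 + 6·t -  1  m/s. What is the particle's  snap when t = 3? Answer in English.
We must differentiate our velocity equation v(t) = 30·t^5 + 8·t^3 - 6·t^2 + 6·t - 1 3 times. Taking d/dt of v(t), we find a(t) = 150·t^4 + 24·t^2 - 12·t + 6. Differentiating acceleration, we get jerk: j(t) = 600·t^3 + 48·t - 12. Differentiating jerk, we get snap: s(t) = 1800·t^2 + 48. We have snap s(t) = 1800·t^2 + 48. Substituting t = 3: s(3) = 16248.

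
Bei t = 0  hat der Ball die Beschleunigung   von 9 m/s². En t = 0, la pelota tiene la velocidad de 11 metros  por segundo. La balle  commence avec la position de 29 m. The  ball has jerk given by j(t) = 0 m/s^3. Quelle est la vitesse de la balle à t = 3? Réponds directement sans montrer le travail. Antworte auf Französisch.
v(3) = 38.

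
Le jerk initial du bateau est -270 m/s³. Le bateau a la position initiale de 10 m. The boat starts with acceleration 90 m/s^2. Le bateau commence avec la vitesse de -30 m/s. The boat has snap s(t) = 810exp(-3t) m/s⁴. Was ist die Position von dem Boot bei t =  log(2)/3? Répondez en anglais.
To solve this, we need to take 4 integrals of our snap equation s(t) = 810·exp(-3·t). Finding the antiderivative of s(t) and using j(0) = -270: j(t) = -270·exp(-3·t). Finding the integral of j(t) and using a(0) = 90: a(t) = 90·exp(-3·t). Finding the integral of a(t) and using v(0) = -30: v(t) = -30·exp(-3·t). Taking ∫v(t)dt and applying x(0) = 10, we find x(t) = 10·exp(-3·t). We have position x(t) = 10·exp(-3·t). Substituting t = log(2)/3: x(log(2)/3) = 5.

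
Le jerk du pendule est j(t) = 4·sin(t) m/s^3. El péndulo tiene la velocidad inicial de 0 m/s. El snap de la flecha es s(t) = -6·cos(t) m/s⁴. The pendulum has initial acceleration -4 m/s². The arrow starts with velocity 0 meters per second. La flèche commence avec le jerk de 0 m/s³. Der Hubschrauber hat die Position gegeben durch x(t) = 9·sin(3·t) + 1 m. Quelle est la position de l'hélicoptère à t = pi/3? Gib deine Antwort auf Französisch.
De l'équation de la position x(t) = 9·sin(3·t) + 1, nous substituons t = pi/3 pour obtenir x = 1.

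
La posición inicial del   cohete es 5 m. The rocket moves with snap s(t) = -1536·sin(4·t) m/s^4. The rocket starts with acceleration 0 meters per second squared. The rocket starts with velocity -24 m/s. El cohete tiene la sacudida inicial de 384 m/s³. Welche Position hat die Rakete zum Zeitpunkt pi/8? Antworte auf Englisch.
Starting from snap s(t) = -1536·sin(4·t), we take 4 antiderivatives. Finding the integral of s(t) and using j(0) = 384: j(t) = 384·cos(4·t). Integrating jerk and using the initial condition a(0) = 0, we get a(t) = 96·sin(4·t). The integral of acceleration is velocity. Using v(0) = -24, we get v(t) = -24·cos(4·t). Finding the integral of v(t) and using x(0) = 5: x(t) = 5 - 6·sin(4·t). From the given position equation x(t) = 5 - 6·sin(4·t), we substitute t = pi/8 to get x = -1.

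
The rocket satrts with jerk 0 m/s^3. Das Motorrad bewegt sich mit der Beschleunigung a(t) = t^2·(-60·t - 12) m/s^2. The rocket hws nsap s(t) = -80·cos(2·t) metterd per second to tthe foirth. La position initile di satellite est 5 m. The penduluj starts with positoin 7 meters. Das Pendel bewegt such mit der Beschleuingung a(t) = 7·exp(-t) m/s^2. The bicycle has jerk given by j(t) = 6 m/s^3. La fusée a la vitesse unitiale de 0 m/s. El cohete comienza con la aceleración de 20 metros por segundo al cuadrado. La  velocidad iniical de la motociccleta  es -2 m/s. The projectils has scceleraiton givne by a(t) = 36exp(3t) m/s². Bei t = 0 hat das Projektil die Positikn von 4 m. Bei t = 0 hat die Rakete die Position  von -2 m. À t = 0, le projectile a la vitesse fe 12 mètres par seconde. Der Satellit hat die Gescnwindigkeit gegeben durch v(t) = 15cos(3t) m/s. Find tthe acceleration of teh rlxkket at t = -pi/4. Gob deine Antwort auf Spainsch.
Para resolver esto, necesitamos tomar 2 integrales de nuestra ecuación del snap s(t) = -80·cos(2·t). La antiderivada del snap, con j(0) = 0, da la sacudida: j(t) = -40·sin(2·t). La integral de la sacudida es la aceleración. Usando a(0) = 20, obtenemos a(t) = 20·cos(2·t). Usando a(t) = 20·cos(2·t) y sustituyendo t = -pi/4, encontramos a = 0.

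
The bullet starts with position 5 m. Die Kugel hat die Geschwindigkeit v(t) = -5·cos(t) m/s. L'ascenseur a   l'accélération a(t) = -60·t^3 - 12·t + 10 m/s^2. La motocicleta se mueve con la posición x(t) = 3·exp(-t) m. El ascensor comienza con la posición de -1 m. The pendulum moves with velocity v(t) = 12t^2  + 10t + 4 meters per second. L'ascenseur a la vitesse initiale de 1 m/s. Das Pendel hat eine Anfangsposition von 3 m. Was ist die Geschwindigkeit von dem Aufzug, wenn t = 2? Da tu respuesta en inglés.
To solve this, we need to take 1 integral of our acceleration equation a(t) = -60·t^3 - 12·t + 10. The integral of acceleration is velocity. Using v(0) = 1, we get v(t) = -15·t^4 - 6·t^2 + 10·t + 1. We have velocity v(t) = -15·t^4 - 6·t^2 + 10·t + 1. Substituting t = 2: v(2) = -243.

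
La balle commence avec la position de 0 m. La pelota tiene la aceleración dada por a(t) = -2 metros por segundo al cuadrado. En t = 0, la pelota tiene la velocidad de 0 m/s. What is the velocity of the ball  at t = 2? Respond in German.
Wir müssen die Stammfunktion unserer Gleichung für die Beschleunigung a(t) = -2 1-mal finden. Die Stammfunktion von der Beschleunigung ist die Geschwindigkeit. Mit v(0) = 0 erhalten wir v(t) = -2·t. Aus der Gleichung für die Geschwindigkeit v(t) = -2·t, setzen wir t = 2 ein und erhalten v = -4.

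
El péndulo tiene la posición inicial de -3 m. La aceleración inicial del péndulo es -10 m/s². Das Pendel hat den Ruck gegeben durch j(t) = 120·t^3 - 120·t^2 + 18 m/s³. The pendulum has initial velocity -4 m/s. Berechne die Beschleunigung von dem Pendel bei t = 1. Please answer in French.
Nous devons trouver la primitive de notre équation du jerk j(t) = 120·t^3 - 120·t^2 + 18 1 fois. La primitive du jerk est l'accélération. En utilisant a(0) = -10, nous obtenons a(t) = 30·t^4 - 40·t^3 + 18·t - 10. Nous avons l'accélération a(t) = 30·t^4 - 40·t^3 + 18·t - 10. En substituant t = 1: a(1) = -2.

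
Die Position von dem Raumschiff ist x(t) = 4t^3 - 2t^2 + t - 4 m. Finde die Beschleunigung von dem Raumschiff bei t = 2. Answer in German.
Um dies zu lösen, müssen wir 2 Ableitungen unserer Gleichung für die Position x(t) = 4·t^3 - 2·t^2 + t - 4 nehmen. Mit d/dt von x(t) finden wir v(t) = 12·t^2 - 4·t + 1. Mit d/dt von v(t) finden wir a(t) = 24·t - 4. Mit a(t) = 24·t - 4 und Einsetzen von t = 2, finden wir a = 44.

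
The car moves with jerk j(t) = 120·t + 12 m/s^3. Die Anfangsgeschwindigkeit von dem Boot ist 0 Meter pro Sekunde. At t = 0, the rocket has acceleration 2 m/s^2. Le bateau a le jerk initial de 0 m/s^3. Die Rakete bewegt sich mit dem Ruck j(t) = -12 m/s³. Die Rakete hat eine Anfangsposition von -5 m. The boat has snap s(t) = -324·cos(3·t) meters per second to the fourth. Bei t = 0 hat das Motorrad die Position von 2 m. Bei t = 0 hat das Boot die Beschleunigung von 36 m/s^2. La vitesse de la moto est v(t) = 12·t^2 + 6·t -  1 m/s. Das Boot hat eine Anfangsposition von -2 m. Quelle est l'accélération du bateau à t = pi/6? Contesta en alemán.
Ausgehend von dem Snap s(t) = -324·cos(3·t), nehmen wir 2 Integrale. Mit ∫s(t)dt und Anwendung von j(0) = 0, finden wir j(t) = -108·sin(3·t). Die Stammfunktion von dem Ruck, mit a(0) = 36, ergibt die Beschleunigung: a(t) = 36·cos(3·t). Wir haben die Beschleunigung a(t) = 36·cos(3·t). Durch Einsetzen von t = pi/6: a(pi/6) = 0.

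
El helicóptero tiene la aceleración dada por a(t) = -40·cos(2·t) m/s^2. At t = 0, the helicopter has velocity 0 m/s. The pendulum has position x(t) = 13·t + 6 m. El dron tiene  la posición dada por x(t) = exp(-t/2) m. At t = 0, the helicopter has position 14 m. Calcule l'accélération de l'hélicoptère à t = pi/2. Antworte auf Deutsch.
Mit a(t) = -40·cos(2·t) und Einsetzen von t = pi/2, finden wir a = 40.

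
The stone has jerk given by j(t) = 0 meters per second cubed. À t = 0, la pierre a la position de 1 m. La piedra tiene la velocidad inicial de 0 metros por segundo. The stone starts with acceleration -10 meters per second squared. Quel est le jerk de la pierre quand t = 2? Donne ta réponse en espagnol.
Usando j(t) = 0 y sustituyendo t = 2, encontramos j = 0.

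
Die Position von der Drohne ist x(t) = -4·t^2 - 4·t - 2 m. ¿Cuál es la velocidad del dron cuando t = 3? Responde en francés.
Pour résoudre ceci, nous devons prendre 1 dérivée de notre équation de la position x(t) = -4·t^2 - 4·t - 2. En dérivant la position, nous obtenons la vitesse: v(t) = -8·t - 4. De l'équation de la vitesse v(t) = -8·t - 4, nous substituons t = 3 pour obtenir v = -28.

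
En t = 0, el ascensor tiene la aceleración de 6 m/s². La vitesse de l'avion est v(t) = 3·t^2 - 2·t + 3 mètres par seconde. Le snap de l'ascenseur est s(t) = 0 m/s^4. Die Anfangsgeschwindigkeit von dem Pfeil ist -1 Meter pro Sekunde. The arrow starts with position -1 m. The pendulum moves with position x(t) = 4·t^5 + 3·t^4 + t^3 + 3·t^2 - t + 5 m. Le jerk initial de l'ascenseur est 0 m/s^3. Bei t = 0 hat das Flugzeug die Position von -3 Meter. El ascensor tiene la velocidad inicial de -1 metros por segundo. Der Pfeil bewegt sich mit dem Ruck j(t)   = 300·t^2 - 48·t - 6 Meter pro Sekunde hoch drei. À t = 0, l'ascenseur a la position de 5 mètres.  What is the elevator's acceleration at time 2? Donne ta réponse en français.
Pour résoudre ceci, nous devons prendre 2 intégrales de notre équation du snap s(t) = 0. En intégrant le snap et en utilisant la condition initiale j(0) = 0, nous obtenons j(t) = 0. En prenant ∫j(t)dt et en appliquant a(0) = 6, nous trouvons a(t) = 6. De l'équation de l'accélération a(t) = 6, nous substituons t = 2 pour obtenir a = 6.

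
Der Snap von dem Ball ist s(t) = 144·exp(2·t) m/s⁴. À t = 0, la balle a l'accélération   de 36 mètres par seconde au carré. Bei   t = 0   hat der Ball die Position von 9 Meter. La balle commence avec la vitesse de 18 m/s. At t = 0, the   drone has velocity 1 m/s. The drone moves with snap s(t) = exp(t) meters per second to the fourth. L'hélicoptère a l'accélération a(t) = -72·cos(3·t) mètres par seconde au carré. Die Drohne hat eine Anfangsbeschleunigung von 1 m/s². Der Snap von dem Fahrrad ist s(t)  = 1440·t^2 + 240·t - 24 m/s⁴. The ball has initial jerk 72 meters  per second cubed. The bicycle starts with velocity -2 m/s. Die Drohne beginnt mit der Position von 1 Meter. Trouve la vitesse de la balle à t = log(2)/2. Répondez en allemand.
Wir müssen die Stammfunktion unserer Gleichung für den Snap s(t) = 144·exp(2·t) 3-mal finden. Durch Integration von dem Snap und Verwendung der Anfangsbedingung j(0) = 72, erhalten wir j(t) = 72·exp(2·t). Durch Integration von dem Ruck und Verwendung der Anfangsbedingung a(0) = 36, erhalten wir a(t) = 36·exp(2·t). Mit ∫a(t)dt und Anwendung von v(0) = 18, finden wir v(t) = 18·exp(2·t). Aus der Gleichung für die Geschwindigkeit v(t) = 18·exp(2·t), setzen wir t = log(2)/2 ein und erhalten v = 36.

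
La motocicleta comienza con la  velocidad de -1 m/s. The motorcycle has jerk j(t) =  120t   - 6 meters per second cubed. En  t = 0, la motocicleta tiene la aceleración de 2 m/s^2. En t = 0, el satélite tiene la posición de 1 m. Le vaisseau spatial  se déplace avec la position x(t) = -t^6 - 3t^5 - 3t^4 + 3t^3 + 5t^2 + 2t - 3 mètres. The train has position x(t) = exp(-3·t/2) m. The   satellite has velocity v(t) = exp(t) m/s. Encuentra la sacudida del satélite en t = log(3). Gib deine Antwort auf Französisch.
Nous devons dériver notre équation de la vitesse v(t) = exp(t) 2 fois. La dérivée de la vitesse donne l'accélération: a(t) = exp(t). En dérivant l'accélération, nous obtenons le jerk: j(t) = exp(t). Nous avons le jerk j(t) = exp(t). En substituant t = log(3): j(log(3)) = 3.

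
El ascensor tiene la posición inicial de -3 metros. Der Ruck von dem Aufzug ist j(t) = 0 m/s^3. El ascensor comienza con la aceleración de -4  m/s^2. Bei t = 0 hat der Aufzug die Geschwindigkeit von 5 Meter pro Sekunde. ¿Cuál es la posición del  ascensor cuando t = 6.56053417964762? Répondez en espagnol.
Para resolver esto, necesitamos tomar 3 integrales de nuestra ecuación de la sacudida j(t) = 0. Integrando la sacudida y usando la condición inicial a(0) = -4, obtenemos a(t) = -4. La integral de la aceleración, con v(0) = 5, da la velocidad: v(t) = 5 - 4·t. Integrando la velocidad y usando la condición inicial x(0) = -3, obtenemos x(t) = -2·t^2 + 5·t - 3. Usando x(t) = -2·t^2 + 5·t - 3 y sustituyendo t = 6.56053417964762, encontramos x = -56.2785465464112.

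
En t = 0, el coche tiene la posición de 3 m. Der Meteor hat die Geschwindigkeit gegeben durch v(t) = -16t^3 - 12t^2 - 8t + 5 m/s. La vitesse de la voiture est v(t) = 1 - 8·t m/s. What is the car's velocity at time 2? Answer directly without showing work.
At t = 2, v = -15.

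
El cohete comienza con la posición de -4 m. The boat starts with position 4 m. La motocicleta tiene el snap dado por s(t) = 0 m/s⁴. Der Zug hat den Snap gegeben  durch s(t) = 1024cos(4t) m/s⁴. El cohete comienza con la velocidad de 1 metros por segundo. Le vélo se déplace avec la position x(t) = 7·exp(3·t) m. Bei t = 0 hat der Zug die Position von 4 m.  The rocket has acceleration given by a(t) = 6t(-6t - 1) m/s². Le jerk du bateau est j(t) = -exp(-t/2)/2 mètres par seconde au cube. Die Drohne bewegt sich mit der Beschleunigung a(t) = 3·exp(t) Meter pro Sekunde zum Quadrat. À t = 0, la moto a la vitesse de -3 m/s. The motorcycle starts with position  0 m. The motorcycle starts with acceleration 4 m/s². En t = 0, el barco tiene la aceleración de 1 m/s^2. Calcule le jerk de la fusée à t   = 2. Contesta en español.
Debemos derivar nuestra ecuación de la aceleración a(t) = 6·t·(-6·t - 1) 1 vez. La derivada de la aceleración da la sacudida: j(t) = -72·t - 6. De la ecuación de la sacudida j(t) = -72·t - 6, sustituimos t = 2 para obtener j = -150.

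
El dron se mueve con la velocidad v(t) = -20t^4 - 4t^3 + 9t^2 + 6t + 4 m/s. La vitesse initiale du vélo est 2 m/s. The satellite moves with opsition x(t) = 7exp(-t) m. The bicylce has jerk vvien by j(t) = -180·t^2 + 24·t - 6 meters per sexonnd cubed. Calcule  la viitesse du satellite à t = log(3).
Nous devons dériver notre équation de la position x(t) = 7·exp(-t) 1 fois. La dérivée de la position donne la vitesse: v(t) = -7·exp(-t). Nous avons la vitesse v(t) = -7·exp(-t). En substituant t = log(3): v(log(3)) = -7/3.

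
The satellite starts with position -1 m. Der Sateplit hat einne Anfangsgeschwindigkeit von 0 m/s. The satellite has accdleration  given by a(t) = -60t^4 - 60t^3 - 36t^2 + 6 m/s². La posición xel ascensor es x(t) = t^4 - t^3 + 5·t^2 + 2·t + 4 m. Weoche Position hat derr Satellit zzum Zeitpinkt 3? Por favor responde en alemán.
Wir müssen die Stammfunktion unserer Gleichung für die Beschleunigung a(t) = -60·t^4 - 60·t^3 - 36·t^2 + 6 2-mal finden. Mit ∫a(t)dt und Anwendung von v(0) = 0, finden wir v(t) = -12·t^5 - 15·t^4 - 12·t^3 + 6·t. Die Stammfunktion von der Geschwindigkeit, mit x(0) = -1, ergibt die Position: x(t) = -2·t^6 - 3·t^5 - 3·t^4 + 3·t^2 - 1. Mit x(t) = -2·t^6 - 3·t^5 - 3·t^4 + 3·t^2 - 1 und Einsetzen von t = 3, finden wir x = -2404.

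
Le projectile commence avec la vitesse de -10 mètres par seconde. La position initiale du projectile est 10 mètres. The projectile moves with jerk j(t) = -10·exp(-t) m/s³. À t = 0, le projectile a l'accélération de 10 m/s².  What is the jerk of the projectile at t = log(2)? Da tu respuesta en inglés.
We have jerk j(t) = -10·exp(-t). Substituting t = log(2): j(log(2)) = -5.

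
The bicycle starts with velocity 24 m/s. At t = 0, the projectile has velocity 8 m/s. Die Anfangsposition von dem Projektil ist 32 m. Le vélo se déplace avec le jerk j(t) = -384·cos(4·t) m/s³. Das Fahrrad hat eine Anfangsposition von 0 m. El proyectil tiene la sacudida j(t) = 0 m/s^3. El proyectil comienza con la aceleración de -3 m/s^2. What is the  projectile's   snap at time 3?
We must differentiate our jerk equation j(t) = 0 1 time. Taking d/dt of j(t), we find s(t) = 0. From the given snap equation s(t) = 0, we substitute t = 3 to get s = 0.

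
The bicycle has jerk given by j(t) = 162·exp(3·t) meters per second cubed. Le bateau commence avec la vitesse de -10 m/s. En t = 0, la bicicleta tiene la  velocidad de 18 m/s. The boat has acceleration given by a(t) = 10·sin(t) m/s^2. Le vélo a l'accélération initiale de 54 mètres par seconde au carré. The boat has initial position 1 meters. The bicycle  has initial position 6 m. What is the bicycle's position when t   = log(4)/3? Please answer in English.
To find the answer, we compute 3 antiderivatives of j(t) = 162·exp(3·t). The integral of jerk, with a(0) = 54, gives acceleration: a(t) = 54·exp(3·t). Integrating acceleration and using the initial condition v(0) = 18, we get v(t) = 18·exp(3·t). Finding the integral of v(t) and using x(0) = 6: x(t) = 6·exp(3·t). We have position x(t) = 6·exp(3·t). Substituting t = log(4)/3: x(log(4)/3) = 24.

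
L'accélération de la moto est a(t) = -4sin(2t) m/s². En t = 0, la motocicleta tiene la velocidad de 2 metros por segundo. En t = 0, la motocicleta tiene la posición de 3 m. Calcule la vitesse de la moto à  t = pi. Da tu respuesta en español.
Partiendo de la aceleración a(t) = -4·sin(2·t), tomamos 1 integral. Tomando ∫a(t)dt y aplicando v(0) = 2, encontramos v(t) = 2·cos(2·t). Usando v(t) = 2·cos(2·t) y sustituyendo t = pi, encontramos v = 2.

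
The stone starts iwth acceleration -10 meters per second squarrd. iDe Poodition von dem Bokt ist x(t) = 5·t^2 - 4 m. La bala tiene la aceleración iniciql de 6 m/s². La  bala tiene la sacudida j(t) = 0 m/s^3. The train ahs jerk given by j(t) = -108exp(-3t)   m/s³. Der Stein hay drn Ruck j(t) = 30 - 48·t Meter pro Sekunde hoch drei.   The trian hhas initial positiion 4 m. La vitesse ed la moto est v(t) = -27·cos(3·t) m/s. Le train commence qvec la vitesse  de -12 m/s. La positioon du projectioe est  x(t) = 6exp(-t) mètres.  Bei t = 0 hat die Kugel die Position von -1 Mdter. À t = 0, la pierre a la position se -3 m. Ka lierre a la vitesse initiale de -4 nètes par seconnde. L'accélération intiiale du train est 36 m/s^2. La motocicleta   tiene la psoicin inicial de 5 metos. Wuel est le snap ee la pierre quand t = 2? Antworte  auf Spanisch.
Para resolver esto, necesitamos tomar 1 derivada de nuestra ecuación de la sacudida j(t) = 30 - 48·t. Derivando la sacudida, obtenemos el snap: s(t) = -48. Usando s(t) = -48 y sustituyendo t = 2, encontramos s = -48.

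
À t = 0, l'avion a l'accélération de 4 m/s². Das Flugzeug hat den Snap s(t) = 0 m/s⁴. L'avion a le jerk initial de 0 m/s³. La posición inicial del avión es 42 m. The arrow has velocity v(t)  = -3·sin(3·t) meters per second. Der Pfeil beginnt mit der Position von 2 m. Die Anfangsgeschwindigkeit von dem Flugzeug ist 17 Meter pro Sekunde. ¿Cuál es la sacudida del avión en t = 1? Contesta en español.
Partiendo del snap s(t) = 0, tomamos 1 antiderivada. La antiderivada del snap, con j(0) = 0, da la sacudida: j(t) = 0. De la ecuación de la sacudida j(t) = 0, sustituimos t = 1 para obtener j = 0.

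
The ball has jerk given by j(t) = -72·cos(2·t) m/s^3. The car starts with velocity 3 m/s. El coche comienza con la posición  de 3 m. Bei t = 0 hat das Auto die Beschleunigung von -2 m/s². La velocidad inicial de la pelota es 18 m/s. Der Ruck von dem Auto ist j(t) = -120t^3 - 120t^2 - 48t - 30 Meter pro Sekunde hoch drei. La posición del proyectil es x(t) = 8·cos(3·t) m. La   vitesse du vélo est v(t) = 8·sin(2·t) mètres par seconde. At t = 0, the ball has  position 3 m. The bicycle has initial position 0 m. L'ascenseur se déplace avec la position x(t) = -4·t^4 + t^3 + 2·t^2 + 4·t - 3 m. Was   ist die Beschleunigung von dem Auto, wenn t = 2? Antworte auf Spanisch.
Necesitamos integrar nuestra ecuación de la sacudida j(t) = -120·t^3 - 120·t^2 - 48·t - 30 1 vez. Integrando la sacudida y usando la condición inicial a(0) = -2, obtenemos a(t) = -30·t^4 - 40·t^3 - 24·t^2 - 30·t - 2. De la ecuación de la aceleración a(t) = -30·t^4 - 40·t^3 - 24·t^2 - 30·t - 2, sustituimos t = 2 para obtener a = -958.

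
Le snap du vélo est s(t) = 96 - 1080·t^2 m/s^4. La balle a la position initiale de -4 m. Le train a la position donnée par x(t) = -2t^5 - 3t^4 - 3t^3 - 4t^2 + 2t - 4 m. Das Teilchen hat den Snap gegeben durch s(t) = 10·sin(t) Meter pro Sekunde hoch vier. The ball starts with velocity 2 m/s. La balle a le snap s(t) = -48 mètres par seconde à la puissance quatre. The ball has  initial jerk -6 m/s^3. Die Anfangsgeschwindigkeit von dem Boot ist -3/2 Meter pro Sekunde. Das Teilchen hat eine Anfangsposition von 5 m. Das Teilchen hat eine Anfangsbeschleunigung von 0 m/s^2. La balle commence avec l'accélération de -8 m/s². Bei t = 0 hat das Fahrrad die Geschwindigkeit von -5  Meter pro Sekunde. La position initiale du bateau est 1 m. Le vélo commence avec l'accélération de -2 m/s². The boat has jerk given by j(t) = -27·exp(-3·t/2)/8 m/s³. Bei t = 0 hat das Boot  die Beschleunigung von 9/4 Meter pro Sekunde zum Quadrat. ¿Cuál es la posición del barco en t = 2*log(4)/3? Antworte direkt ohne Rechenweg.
La posición en t = 2*log(4)/3 es x = 1/4.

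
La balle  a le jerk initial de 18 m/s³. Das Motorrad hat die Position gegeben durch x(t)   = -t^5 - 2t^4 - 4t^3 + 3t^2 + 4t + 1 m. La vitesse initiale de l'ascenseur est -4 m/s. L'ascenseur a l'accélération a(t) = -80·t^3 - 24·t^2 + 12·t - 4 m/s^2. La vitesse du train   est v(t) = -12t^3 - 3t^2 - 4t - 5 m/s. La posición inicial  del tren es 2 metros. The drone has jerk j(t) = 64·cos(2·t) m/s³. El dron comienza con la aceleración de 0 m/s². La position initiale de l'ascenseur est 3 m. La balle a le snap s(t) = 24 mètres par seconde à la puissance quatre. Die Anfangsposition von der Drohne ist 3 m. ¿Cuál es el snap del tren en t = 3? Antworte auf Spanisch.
Para resolver esto, necesitamos tomar 3 derivadas de nuestra ecuación de la velocidad v(t) = -12·t^3 - 3·t^2 - 4·t - 5. La derivada de la velocidad da la aceleración: a(t) = -36·t^2 - 6·t - 4. Tomando d/dt de a(t), encontramos j(t) = -72·t - 6. Derivando la sacudida, obtenemos el snap: s(t) = -72. Tenemos el snap s(t) = -72. Sustituyendo t = 3: s(3) = -72.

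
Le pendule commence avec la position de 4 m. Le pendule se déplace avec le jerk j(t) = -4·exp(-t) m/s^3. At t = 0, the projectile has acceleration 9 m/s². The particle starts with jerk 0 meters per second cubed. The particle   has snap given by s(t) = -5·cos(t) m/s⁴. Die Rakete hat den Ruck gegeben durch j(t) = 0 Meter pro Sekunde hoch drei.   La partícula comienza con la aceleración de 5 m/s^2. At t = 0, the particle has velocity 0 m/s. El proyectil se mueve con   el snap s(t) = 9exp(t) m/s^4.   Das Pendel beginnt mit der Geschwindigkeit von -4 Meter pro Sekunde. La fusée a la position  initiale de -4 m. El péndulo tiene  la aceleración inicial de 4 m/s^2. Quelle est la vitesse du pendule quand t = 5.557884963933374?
Nous devons trouver la primitive de notre équation du jerk j(t) = -4·exp(-t) 2 fois. En prenant ∫j(t)dt et en appliquant a(0) = 4, nous trouvons a(t) = 4·exp(-t). En prenant ∫a(t)dt et en appliquant v(0) = -4, nous trouvons v(t) = -4·exp(-t). De l'équation de la vitesse v(t) = -4·exp(-t), nous substituons t = 5.557884963933374 pour obtenir v = -0.0154277012523647.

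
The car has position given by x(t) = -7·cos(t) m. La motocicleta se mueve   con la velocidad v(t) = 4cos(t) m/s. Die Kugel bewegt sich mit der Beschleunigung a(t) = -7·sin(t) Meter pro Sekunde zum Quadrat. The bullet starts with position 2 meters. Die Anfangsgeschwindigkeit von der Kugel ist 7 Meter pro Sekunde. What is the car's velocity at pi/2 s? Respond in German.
Wir müssen unsere Gleichung für die Position x(t) = -7·cos(t) 1-mal ableiten. Die Ableitung von der Position ergibt die Geschwindigkeit: v(t) = 7·sin(t). Mit v(t) = 7·sin(t) und Einsetzen von t = pi/2, finden wir v = 7.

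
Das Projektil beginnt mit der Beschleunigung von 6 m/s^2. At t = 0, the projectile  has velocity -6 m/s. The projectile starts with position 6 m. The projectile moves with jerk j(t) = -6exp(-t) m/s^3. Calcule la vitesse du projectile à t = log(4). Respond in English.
To find the answer, we compute 2 antiderivatives of j(t) = -6·exp(-t). The antiderivative of jerk, with a(0) = 6, gives acceleration: a(t) = 6·exp(-t). Finding the antiderivative of a(t) and using v(0) = -6: v(t) = -6·exp(-t). We have velocity v(t) = -6·exp(-t). Substituting t = log(4): v(log(4)) = -3/2.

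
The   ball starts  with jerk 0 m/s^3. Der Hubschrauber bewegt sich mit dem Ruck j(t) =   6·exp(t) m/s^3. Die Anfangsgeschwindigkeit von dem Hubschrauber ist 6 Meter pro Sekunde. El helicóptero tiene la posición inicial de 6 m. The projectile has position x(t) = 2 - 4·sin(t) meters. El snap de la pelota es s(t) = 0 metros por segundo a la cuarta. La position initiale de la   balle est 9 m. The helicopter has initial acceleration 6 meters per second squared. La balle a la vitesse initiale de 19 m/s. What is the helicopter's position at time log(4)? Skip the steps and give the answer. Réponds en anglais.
x(log(4)) = 24.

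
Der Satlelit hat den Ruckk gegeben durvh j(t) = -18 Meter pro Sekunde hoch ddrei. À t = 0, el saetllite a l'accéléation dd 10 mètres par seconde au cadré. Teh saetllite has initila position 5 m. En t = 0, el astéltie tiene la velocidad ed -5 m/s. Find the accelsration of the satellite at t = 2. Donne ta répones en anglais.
To find the answer, we compute 1 antiderivative of j(t) = -18. The integral of jerk is acceleration. Using a(0) = 10, we get a(t) = 10 - 18·t. Using a(t) = 10 - 18·t and substituting t = 2, we find a = -26.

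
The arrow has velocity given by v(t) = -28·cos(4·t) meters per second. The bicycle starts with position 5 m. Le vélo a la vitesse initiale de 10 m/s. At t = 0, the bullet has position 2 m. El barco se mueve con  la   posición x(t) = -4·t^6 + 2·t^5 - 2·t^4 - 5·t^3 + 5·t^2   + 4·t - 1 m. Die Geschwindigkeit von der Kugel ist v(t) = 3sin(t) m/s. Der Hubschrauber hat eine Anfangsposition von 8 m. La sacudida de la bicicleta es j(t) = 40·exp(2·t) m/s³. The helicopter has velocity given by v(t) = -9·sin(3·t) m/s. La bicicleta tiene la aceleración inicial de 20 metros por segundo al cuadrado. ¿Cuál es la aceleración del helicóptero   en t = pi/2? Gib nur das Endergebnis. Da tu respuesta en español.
La aceleración en t = pi/2 es a = 0.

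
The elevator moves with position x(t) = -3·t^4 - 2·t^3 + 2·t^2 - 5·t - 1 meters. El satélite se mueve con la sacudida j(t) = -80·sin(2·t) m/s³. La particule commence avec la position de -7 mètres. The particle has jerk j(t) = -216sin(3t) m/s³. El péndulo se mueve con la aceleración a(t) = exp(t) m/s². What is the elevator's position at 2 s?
From the given position equation x(t) = -3·t^4 - 2·t^3 + 2·t^2 - 5·t - 1, we substitute t = 2 to get x = -67.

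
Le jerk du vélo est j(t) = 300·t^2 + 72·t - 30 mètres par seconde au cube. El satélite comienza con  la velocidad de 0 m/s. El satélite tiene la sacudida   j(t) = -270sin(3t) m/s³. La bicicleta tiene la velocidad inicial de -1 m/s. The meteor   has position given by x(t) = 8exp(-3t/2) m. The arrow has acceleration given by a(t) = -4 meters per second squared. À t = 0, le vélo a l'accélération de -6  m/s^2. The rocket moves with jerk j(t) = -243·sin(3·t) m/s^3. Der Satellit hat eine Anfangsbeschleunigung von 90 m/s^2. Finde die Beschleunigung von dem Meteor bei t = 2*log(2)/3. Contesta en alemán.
Um dies zu lösen, müssen wir 2 Ableitungen unserer Gleichung für die Position x(t) = 8·exp(-3·t/2) nehmen. Durch Ableiten von der Position erhalten wir die Geschwindigkeit: v(t) = -12·exp(-3·t/2). Mit d/dt von v(t) finden wir a(t) = 18·exp(-3·t/2). Wir haben die Beschleunigung a(t) = 18·exp(-3·t/2). Durch Einsetzen von t = 2*log(2)/3: a(2*log(2)/3) = 9.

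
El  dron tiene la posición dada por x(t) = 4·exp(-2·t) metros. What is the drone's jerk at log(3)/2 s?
Starting from position x(t) = 4·exp(-2·t), we take 3 derivatives. The derivative of position gives velocity: v(t) = -8·exp(-2·t). The derivative of velocity gives acceleration: a(t) = 16·exp(-2·t). Taking d/dt of a(t), we find j(t) = -32·exp(-2·t). Using j(t) = -32·exp(-2·t) and substituting t = log(3)/2, we find j = -32/3.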